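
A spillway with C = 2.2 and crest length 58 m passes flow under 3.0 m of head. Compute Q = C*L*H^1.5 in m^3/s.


Q = 2.2 * 58 * 3.0^1.5 = 663.0290 m^3/s


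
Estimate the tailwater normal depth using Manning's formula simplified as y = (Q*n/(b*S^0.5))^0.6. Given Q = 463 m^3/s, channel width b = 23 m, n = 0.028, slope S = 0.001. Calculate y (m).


y = (463 * 0.028 / (23 * 0.001^0.5))^0.6 = 5.6313 m


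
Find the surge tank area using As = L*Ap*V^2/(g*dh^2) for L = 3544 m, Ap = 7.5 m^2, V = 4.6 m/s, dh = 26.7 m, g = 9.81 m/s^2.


As = 3544 * 7.5 * 4.6^2 / (9.81 * 26.7^2) = 80.4228 m^2


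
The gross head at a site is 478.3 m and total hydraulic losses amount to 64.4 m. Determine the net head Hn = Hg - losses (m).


Hn = 478.3 - 64.4 = 413.9000 m


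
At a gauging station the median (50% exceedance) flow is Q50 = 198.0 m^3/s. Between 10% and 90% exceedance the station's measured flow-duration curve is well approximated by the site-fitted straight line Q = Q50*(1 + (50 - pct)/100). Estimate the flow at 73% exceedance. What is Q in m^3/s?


Q = 198.0 * (1 + (50 - 73)/100) = 152.4600 m^3/s


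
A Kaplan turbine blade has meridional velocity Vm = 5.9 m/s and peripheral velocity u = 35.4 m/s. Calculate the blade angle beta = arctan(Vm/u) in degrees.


beta = arctan(5.9 / 35.4) = 9.4623 degrees


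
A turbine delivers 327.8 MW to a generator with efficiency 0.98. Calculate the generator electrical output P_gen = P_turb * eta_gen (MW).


P_gen = 327.8 * 0.98 = 321.2440 MW


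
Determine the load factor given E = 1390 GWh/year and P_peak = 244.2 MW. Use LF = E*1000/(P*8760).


LF = 1390 * 1000 / (244.2 * 8760) = 0.6498


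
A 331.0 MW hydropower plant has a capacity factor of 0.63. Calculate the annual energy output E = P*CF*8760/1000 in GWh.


E = 331.0 * 0.63 * 8760 / 1000 = 1826.7228 GWh


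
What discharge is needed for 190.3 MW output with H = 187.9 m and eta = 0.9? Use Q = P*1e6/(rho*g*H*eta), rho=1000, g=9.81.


Q = 190.3 * 1e6 / (1000 * 9.81 * 187.9 * 0.9) = 114.7098 m^3/s


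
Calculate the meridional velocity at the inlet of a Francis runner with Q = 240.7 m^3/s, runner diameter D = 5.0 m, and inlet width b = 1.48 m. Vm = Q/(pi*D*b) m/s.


Vm = 240.7 / (pi * 5.0 * 1.48) = 10.3537 m/s


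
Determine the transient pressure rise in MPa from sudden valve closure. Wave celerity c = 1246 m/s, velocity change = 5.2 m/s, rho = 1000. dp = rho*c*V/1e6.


dp = 1000 * 1246 * 5.2 / 1e6 = 6.4792 MPa


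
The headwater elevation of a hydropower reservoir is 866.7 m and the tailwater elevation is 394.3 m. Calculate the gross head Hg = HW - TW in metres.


Hg = 866.7 - 394.3 = 472.4000 m


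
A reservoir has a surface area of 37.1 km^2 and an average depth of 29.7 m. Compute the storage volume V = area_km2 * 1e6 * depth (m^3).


V = 37.1 * 1e6 * 29.7 = 1.1019e+09 m^3


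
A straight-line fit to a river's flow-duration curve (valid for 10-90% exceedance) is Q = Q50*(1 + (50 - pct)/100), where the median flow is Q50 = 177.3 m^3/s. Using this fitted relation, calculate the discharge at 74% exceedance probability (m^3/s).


Q = 177.3 * (1 + (50 - 74)/100) = 134.7480 m^3/s


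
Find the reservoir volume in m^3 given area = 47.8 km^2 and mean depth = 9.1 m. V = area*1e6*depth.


V = 47.8 * 1e6 * 9.1 = 4.3498e+08 m^3


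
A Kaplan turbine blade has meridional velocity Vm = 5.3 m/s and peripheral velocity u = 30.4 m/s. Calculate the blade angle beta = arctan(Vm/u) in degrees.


beta = arctan(5.3 / 30.4) = 9.8897 degrees


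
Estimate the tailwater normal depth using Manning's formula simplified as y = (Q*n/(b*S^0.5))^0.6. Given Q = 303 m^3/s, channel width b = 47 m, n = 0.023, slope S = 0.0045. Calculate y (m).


y = (303 * 0.023 / (47 * 0.0045^0.5))^0.6 = 1.6095 m


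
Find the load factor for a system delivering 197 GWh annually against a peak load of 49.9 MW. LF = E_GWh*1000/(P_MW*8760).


LF = 197 * 1000 / (49.9 * 8760) = 0.4507


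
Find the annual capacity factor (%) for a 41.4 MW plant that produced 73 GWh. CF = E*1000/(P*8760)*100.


CF = 73 * 1000 / (41.4 * 8760) * 100 = 20.1288 %


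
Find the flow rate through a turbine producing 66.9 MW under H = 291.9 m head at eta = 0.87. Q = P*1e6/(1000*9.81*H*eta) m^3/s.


Q = 66.9 * 1e6 / (1000 * 9.81 * 291.9 * 0.87) = 26.8537 m^3/s


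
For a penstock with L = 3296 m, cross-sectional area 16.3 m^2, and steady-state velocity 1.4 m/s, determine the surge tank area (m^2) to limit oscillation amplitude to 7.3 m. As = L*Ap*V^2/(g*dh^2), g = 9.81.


As = 3296 * 16.3 * 1.4^2 / (9.81 * 7.3^2) = 201.4263 m^2


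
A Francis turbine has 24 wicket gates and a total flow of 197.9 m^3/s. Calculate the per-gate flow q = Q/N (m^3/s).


q = 197.9 / 24 = 8.2458 m^3/s


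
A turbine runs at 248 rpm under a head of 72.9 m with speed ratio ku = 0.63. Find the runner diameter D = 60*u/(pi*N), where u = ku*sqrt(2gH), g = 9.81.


u = 0.63 * sqrt(2*9.81*72.9) = 23.8261 m/s
D = 60 * 23.8261 / (pi * 248) = 1.8349 m


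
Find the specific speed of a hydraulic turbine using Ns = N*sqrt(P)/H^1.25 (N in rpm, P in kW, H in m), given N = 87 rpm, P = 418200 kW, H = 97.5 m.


Ns = 87 * 418200^0.5 / 97.5^1.25 = 183.6350


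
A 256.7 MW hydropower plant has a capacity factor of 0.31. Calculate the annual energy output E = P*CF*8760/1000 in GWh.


E = 256.7 * 0.31 * 8760 / 1000 = 697.0945 GWh


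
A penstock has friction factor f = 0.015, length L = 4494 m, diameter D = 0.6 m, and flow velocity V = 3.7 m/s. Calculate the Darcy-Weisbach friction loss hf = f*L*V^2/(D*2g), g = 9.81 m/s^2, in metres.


hf = 0.015 * 4494 * 3.7^2 / (0.6 * 2 * 9.81) = 78.3930 m


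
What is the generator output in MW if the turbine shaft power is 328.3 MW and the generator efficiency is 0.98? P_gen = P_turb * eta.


P_gen = 328.3 * 0.98 = 321.7340 MW


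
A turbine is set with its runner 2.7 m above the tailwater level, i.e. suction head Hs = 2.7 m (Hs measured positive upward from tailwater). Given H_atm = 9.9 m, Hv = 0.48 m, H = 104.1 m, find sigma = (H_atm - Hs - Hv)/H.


sigma = (9.9 - 2.7 - 0.48) / 104.1 = 0.0646


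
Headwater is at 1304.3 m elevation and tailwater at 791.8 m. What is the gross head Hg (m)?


Hg = 1304.3 - 791.8 = 512.5000 m


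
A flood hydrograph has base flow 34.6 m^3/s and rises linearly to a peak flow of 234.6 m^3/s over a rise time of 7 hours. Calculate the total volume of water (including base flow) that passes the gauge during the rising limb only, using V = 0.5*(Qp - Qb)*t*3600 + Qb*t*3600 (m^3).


V = 0.5*(234.6 - 34.6)*7*3600 + 34.6*7*3600 = 3.3919e+06 m^3


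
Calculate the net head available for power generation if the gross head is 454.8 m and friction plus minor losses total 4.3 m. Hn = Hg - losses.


Hn = 454.8 - 4.3 = 450.5000 m


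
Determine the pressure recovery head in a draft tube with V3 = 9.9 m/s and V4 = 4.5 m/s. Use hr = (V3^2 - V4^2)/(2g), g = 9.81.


hr = (9.9^2 - 4.5^2) / (2*9.81) = 3.9633 m


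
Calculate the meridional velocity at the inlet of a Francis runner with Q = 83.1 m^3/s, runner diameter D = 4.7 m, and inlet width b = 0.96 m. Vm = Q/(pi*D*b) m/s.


Vm = 83.1 / (pi * 4.7 * 0.96) = 5.8625 m/s


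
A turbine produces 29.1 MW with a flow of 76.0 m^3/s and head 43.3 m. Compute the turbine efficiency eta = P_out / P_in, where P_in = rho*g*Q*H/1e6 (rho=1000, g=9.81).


P_in = 1000 * 9.81 * 76.0 * 43.3 / 1e6 = 32.2827 MW
eta = 29.1 / 32.2827 = 0.9014


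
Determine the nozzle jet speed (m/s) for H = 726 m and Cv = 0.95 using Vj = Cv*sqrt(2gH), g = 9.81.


Vj = 0.95 * sqrt(2*9.81*726) = 113.3813 m/s


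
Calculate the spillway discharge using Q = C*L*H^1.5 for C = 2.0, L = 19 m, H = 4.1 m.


Q = 2.0 * 19 * 4.1^1.5 = 315.4710 m^3/s


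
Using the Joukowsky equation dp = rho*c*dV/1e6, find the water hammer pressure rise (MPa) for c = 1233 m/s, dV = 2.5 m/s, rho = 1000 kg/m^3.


dp = 1000 * 1233 * 2.5 / 1e6 = 3.0825 MPa


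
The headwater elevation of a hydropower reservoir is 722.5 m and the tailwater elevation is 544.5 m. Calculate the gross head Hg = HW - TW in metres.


Hg = 722.5 - 544.5 = 178.0000 m


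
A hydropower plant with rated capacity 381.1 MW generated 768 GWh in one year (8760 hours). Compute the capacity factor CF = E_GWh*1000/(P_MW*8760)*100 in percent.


CF = 768 * 1000 / (381.1 * 8760) * 100 = 23.0048 %


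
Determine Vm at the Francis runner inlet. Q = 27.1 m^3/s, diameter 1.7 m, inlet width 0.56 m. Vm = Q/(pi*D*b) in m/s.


Vm = 27.1 / (pi * 1.7 * 0.56) = 9.0611 m/s


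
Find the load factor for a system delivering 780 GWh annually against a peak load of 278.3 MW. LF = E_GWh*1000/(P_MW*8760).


LF = 780 * 1000 / (278.3 * 8760) = 0.3199


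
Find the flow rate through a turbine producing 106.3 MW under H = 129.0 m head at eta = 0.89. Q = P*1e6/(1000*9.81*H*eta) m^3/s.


Q = 106.3 * 1e6 / (1000 * 9.81 * 129.0 * 0.89) = 94.3810 m^3/s


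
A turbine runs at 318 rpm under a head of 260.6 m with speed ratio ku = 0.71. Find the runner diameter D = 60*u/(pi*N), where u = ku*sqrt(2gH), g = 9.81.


u = 0.71 * sqrt(2*9.81*260.6) = 50.7686 m/s
D = 60 * 50.7686 / (pi * 318) = 3.0491 m


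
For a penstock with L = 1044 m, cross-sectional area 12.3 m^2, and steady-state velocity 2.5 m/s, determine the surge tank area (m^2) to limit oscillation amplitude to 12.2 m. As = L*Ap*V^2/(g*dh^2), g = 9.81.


As = 1044 * 12.3 * 2.5^2 / (9.81 * 12.2^2) = 54.9664 m^2


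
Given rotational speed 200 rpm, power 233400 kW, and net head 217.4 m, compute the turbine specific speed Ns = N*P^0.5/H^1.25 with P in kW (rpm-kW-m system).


Ns = 200 * 233400^0.5 / 217.4^1.25 = 115.7460


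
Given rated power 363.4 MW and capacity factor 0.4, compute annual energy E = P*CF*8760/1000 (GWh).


E = 363.4 * 0.4 * 8760 / 1000 = 1273.3536 GWh


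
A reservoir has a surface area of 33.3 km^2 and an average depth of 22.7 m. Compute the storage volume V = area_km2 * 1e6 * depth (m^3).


V = 33.3 * 1e6 * 22.7 = 7.5591e+08 m^3


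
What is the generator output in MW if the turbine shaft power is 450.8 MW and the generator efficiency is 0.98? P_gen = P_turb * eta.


P_gen = 450.8 * 0.98 = 441.7840 MW


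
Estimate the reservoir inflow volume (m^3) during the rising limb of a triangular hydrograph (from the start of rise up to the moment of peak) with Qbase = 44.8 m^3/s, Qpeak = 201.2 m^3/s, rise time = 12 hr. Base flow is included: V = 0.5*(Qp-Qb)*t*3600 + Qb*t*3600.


V = 0.5*(201.2 - 44.8)*12*3600 + 44.8*12*3600 = 5.3136e+06 m^3


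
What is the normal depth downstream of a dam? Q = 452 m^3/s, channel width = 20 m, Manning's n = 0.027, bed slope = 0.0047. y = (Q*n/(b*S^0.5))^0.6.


y = (452 * 0.027 / (20 * 0.0047^0.5))^0.6 = 3.7124 m


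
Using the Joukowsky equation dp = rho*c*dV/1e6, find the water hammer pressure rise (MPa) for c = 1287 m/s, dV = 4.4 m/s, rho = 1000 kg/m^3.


dp = 1000 * 1287 * 4.4 / 1e6 = 5.6628 MPa


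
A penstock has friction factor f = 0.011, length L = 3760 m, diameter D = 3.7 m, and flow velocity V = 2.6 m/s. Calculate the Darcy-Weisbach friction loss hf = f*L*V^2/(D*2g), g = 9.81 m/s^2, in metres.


hf = 0.011 * 3760 * 2.6^2 / (3.7 * 2 * 9.81) = 3.8515 m


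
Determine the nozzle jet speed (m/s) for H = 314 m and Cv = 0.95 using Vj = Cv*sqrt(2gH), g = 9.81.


Vj = 0.95 * sqrt(2*9.81*314) = 74.5655 m/s


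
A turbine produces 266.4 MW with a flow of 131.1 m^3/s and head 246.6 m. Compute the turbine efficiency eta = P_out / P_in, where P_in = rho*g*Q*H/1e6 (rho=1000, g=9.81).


P_in = 1000 * 9.81 * 131.1 * 246.6 / 1e6 = 317.1500 MW
eta = 266.4 / 317.1500 = 0.8400


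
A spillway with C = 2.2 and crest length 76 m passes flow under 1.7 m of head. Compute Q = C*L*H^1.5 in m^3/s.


Q = 2.2 * 76 * 1.7^1.5 = 370.6036 m^3/s


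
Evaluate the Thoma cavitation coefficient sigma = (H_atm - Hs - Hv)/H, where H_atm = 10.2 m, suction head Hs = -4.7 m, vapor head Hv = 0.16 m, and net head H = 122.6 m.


sigma = (10.2 - (-4.7) - 0.16) / 122.6 = 0.1202


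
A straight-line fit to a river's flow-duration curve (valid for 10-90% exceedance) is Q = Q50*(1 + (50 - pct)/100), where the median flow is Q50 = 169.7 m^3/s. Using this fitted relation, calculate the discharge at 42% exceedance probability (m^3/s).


Q = 169.7 * (1 + (50 - 42)/100) = 183.2760 m^3/s


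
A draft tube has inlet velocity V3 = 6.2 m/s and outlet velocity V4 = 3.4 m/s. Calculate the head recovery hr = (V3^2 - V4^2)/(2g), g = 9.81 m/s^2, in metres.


hr = (6.2^2 - 3.4^2) / (2*9.81) = 1.3700 m


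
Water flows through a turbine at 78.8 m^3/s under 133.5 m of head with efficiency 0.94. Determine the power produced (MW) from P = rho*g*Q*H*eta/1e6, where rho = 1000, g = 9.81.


P = 1000 * 9.81 * 78.8 * 133.5 * 0.94 / 1e6 = 97.0073 MW


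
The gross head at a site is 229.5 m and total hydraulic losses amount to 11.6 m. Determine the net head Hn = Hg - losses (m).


Hn = 229.5 - 11.6 = 217.9000 m


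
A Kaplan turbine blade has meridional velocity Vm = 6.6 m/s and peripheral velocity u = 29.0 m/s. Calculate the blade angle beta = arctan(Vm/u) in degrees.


beta = arctan(6.6 / 29.0) = 12.8213 degrees


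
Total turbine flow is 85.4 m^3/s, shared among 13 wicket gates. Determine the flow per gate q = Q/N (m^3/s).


q = 85.4 / 13 = 6.5692 m^3/s


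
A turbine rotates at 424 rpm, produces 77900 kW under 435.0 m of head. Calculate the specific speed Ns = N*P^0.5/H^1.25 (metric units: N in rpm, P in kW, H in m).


Ns = 424 * 77900^0.5 / 435.0^1.25 = 59.5694


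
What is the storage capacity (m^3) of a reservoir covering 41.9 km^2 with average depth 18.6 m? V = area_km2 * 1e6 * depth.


V = 41.9 * 1e6 * 18.6 = 7.7934e+08 m^3


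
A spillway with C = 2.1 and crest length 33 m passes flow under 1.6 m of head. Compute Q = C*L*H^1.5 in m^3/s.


Q = 2.1 * 33 * 1.6^1.5 = 140.2533 m^3/s


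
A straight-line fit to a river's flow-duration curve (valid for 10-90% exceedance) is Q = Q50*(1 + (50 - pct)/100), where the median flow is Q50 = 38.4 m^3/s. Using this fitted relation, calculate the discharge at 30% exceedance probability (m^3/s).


Q = 38.4 * (1 + (50 - 30)/100) = 46.0800 m^3/s


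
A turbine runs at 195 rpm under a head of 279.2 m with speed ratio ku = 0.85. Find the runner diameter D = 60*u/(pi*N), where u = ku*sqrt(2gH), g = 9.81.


u = 0.85 * sqrt(2*9.81*279.2) = 62.9109 m/s
D = 60 * 62.9109 / (pi * 195) = 6.1616 m


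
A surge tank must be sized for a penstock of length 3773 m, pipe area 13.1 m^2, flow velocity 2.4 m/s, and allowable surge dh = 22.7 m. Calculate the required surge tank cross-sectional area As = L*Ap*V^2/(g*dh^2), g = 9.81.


As = 3773 * 13.1 * 2.4^2 / (9.81 * 22.7^2) = 56.3196 m^2


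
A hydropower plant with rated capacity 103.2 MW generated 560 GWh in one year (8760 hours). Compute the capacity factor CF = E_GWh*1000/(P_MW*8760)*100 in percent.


CF = 560 * 1000 / (103.2 * 8760) * 100 = 61.9447 %


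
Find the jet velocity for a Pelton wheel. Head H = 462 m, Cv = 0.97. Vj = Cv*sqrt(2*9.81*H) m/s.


Vj = 0.97 * sqrt(2*9.81*462) = 92.3511 m/s


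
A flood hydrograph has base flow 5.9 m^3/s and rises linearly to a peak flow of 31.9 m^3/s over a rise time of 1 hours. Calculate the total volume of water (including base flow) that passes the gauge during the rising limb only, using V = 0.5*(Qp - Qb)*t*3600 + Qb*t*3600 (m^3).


V = 0.5*(31.9 - 5.9)*1*3600 + 5.9*1*3600 = 68040.0000 m^3


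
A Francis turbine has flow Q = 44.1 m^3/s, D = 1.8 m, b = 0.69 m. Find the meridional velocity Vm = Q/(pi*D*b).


Vm = 44.1 / (pi * 1.8 * 0.69) = 11.3023 m/s


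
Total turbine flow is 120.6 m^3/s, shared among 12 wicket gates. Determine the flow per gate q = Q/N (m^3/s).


q = 120.6 / 12 = 10.0500 m^3/s


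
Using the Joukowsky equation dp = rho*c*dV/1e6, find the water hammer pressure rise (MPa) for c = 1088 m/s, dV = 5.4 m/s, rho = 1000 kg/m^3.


dp = 1000 * 1088 * 5.4 / 1e6 = 5.8752 MPa


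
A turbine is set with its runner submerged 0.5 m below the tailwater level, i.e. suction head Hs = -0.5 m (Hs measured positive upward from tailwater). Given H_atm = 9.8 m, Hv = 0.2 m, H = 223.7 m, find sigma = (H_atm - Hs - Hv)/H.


sigma = (9.8 - (-0.5) - 0.2) / 223.7 = 0.0451


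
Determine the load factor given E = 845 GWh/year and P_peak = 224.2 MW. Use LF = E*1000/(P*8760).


LF = 845 * 1000 / (224.2 * 8760) = 0.4302


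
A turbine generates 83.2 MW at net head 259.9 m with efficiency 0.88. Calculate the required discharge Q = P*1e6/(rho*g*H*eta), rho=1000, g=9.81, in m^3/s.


Q = 83.2 * 1e6 / (1000 * 9.81 * 259.9 * 0.88) = 37.0822 m^3/s


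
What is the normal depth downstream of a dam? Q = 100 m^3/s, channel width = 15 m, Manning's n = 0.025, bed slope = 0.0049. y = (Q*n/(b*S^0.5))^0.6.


y = (100 * 0.025 / (15 * 0.0049^0.5))^0.6 = 1.6829 m


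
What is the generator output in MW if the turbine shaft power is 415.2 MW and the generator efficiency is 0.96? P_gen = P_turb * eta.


P_gen = 415.2 * 0.96 = 398.5920 MW


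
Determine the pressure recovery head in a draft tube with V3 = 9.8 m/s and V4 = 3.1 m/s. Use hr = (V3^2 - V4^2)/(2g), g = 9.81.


hr = (9.8^2 - 3.1^2) / (2*9.81) = 4.4052 m


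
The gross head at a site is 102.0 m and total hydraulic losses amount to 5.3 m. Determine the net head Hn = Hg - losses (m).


Hn = 102.0 - 5.3 = 96.7000 m


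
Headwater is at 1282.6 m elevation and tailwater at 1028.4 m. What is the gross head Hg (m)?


Hg = 1282.6 - 1028.4 = 254.2000 m


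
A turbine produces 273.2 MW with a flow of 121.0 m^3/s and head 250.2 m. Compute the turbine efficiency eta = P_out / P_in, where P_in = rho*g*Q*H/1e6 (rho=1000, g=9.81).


P_in = 1000 * 9.81 * 121.0 * 250.2 / 1e6 = 296.9899 MW
eta = 273.2 / 296.9899 = 0.9199


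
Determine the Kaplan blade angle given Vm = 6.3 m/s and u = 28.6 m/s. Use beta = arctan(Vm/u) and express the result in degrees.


beta = arctan(6.3 / 28.6) = 12.4227 degrees


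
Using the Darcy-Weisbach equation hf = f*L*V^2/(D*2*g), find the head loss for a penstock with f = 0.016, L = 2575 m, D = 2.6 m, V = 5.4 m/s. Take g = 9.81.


hf = 0.016 * 2575 * 5.4^2 / (2.6 * 2 * 9.81) = 23.5512 m


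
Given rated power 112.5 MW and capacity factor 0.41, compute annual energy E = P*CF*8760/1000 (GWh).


E = 112.5 * 0.41 * 8760 / 1000 = 404.0550 GWh


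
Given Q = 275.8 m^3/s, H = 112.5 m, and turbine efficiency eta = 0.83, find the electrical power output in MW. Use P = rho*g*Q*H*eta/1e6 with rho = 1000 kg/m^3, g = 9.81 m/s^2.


P = 1000 * 9.81 * 275.8 * 112.5 * 0.83 / 1e6 = 252.6352 MW


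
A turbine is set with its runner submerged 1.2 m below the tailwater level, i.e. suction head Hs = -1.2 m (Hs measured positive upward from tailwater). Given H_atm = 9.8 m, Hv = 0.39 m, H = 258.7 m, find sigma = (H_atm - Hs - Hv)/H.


sigma = (9.8 - (-1.2) - 0.39) / 258.7 = 0.0410


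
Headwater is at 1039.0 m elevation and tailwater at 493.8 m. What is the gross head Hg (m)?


Hg = 1039.0 - 493.8 = 545.2000 m


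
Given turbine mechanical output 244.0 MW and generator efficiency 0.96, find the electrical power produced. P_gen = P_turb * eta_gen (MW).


P_gen = 244.0 * 0.96 = 234.2400 MW


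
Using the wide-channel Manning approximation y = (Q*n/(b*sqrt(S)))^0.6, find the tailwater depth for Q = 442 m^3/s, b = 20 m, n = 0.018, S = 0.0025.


y = (442 * 0.018 / (20 * 0.0025^0.5))^0.6 = 3.4707 m


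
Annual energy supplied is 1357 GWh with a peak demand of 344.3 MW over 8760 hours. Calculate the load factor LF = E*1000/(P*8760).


LF = 1357 * 1000 / (344.3 * 8760) = 0.4499


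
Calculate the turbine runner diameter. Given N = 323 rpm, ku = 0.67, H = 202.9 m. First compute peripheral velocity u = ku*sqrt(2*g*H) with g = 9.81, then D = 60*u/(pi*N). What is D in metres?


u = 0.67 * sqrt(2*9.81*202.9) = 42.2732 m/s
D = 60 * 42.2732 / (pi * 323) = 2.4996 m


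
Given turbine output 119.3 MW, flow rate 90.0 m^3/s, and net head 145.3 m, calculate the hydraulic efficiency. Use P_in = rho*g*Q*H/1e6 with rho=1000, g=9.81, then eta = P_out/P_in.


P_in = 1000 * 9.81 * 90.0 * 145.3 / 1e6 = 128.2854 MW
eta = 119.3 / 128.2854 = 0.9300


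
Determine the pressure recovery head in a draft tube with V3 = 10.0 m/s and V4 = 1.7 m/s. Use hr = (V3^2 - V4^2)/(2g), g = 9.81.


hr = (10.0^2 - 1.7^2) / (2*9.81) = 4.9495 m


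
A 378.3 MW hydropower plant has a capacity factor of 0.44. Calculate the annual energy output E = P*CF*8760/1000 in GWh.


E = 378.3 * 0.44 * 8760 / 1000 = 1458.1195 GWh


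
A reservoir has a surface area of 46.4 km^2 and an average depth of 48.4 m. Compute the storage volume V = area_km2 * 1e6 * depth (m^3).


V = 46.4 * 1e6 * 48.4 = 2.2458e+09 m^3


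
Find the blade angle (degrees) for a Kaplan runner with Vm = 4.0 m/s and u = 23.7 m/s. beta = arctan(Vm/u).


beta = arctan(4.0 / 23.7) = 9.5799 degrees


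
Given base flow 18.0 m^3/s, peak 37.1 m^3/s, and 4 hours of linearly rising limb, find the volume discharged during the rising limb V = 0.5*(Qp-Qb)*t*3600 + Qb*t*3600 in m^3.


V = 0.5*(37.1 - 18.0)*4*3600 + 18.0*4*3600 = 396720.0000 m^3


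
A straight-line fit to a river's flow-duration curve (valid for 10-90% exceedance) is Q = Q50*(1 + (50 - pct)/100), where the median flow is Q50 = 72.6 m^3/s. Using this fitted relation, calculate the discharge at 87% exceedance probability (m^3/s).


Q = 72.6 * (1 + (50 - 87)/100) = 45.7380 m^3/s


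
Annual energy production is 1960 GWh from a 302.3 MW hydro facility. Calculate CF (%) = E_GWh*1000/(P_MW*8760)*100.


CF = 1960 * 1000 / (302.3 * 8760) * 100 = 74.0140 %


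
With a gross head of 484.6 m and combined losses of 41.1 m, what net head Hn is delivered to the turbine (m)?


Hn = 484.6 - 41.1 = 443.5000 m


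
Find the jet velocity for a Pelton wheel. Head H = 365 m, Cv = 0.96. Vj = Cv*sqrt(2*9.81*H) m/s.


Vj = 0.96 * sqrt(2*9.81*365) = 81.2395 m/s


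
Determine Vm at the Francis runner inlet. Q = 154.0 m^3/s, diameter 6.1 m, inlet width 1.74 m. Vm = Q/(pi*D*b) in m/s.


Vm = 154.0 / (pi * 6.1 * 1.74) = 4.6184 m/s


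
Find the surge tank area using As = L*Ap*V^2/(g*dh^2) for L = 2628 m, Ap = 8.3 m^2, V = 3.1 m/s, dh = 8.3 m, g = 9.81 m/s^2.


As = 2628 * 8.3 * 3.1^2 / (9.81 * 8.3^2) = 310.1713 m^2


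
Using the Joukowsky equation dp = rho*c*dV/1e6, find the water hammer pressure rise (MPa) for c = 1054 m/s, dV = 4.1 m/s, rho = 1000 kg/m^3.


dp = 1000 * 1054 * 4.1 / 1e6 = 4.3214 MPa


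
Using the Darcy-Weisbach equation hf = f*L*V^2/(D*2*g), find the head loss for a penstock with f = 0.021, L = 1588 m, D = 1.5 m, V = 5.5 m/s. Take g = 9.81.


hf = 0.021 * 1588 * 5.5^2 / (1.5 * 2 * 9.81) = 34.2772 m


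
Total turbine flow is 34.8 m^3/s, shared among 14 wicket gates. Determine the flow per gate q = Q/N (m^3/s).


q = 34.8 / 14 = 2.4857 m^3/s


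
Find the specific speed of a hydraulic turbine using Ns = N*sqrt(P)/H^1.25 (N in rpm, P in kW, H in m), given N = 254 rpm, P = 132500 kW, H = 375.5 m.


Ns = 254 * 132500^0.5 / 375.5^1.25 = 55.9344


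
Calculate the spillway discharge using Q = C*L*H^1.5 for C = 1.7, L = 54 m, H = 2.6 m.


Q = 1.7 * 54 * 2.6^1.5 = 384.8599 m^3/s


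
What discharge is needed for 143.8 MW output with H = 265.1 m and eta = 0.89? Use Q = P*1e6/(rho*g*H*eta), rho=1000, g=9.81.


Q = 143.8 * 1e6 / (1000 * 9.81 * 265.1 * 0.89) = 62.1284 m^3/s


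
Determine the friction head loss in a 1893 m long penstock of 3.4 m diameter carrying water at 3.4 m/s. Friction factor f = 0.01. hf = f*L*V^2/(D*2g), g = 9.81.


hf = 0.01 * 1893 * 3.4^2 / (3.4 * 2 * 9.81) = 3.2804 m


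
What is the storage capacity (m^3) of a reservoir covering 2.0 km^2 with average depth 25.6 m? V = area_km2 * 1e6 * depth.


V = 2.0 * 1e6 * 25.6 = 5.1200e+07 m^3


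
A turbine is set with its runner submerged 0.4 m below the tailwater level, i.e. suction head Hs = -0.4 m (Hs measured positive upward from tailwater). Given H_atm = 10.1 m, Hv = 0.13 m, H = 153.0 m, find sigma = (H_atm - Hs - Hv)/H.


sigma = (10.1 - (-0.4) - 0.13) / 153.0 = 0.0678


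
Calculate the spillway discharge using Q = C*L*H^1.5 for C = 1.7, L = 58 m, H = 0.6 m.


Q = 1.7 * 58 * 0.6^1.5 = 45.8251 m^3/s


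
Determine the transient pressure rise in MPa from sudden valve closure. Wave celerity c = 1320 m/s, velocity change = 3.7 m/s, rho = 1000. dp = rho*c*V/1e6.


dp = 1000 * 1320 * 3.7 / 1e6 = 4.8840 MPa


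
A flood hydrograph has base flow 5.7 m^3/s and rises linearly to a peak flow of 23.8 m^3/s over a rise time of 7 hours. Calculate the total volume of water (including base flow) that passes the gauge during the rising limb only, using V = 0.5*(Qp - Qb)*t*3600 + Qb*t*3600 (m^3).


V = 0.5*(23.8 - 5.7)*7*3600 + 5.7*7*3600 = 371700.0000 m^3


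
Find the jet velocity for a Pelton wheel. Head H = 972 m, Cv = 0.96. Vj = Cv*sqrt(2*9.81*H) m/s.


Vj = 0.96 * sqrt(2*9.81*972) = 132.5726 m/s


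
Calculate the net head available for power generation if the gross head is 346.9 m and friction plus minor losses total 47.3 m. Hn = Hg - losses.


Hn = 346.9 - 47.3 = 299.6000 m


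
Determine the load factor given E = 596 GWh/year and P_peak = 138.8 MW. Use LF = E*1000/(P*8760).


LF = 596 * 1000 / (138.8 * 8760) = 0.4902


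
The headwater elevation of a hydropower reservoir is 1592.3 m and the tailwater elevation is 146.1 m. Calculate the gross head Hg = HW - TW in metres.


Hg = 1592.3 - 146.1 = 1446.2000 m


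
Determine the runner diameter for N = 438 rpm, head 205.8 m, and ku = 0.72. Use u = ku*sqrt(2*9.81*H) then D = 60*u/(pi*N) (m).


u = 0.72 * sqrt(2*9.81*205.8) = 45.7514 m/s
D = 60 * 45.7514 / (pi * 438) = 1.9949 m


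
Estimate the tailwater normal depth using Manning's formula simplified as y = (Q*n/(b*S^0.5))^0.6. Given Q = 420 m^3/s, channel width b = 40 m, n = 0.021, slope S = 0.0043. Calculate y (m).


y = (420 * 0.021 / (40 * 0.0043^0.5))^0.6 = 2.0702 m


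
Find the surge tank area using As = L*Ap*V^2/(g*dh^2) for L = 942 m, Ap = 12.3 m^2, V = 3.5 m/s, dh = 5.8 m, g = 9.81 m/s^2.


As = 942 * 12.3 * 3.5^2 / (9.81 * 5.8^2) = 430.0977 m^2


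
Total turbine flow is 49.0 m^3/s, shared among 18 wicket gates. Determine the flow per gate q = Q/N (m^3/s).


q = 49.0 / 18 = 2.7222 m^3/s


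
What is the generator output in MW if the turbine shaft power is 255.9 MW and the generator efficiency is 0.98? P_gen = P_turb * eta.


P_gen = 255.9 * 0.98 = 250.7820 MW


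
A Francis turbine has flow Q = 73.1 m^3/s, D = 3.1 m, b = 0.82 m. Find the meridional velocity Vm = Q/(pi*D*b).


Vm = 73.1 / (pi * 3.1 * 0.82) = 9.1536 m/s


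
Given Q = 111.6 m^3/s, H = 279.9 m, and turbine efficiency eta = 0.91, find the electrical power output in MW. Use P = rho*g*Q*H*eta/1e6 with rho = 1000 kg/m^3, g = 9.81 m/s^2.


P = 1000 * 9.81 * 111.6 * 279.9 * 0.91 / 1e6 = 278.8544 MW


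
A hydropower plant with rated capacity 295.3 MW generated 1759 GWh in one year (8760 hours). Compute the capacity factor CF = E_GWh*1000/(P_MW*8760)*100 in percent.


CF = 1759 * 1000 / (295.3 * 8760) * 100 = 67.9983 %


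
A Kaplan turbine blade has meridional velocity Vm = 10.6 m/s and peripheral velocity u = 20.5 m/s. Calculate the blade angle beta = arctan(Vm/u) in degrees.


beta = arctan(10.6 / 20.5) = 27.3423 degrees


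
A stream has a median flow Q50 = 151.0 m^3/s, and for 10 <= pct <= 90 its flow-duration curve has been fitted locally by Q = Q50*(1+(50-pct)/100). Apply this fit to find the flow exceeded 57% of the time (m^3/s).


Q = 151.0 * (1 + (50 - 57)/100) = 140.4300 m^3/s


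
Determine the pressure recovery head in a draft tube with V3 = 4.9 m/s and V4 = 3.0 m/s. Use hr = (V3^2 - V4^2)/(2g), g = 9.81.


hr = (4.9^2 - 3.0^2) / (2*9.81) = 0.7650 m


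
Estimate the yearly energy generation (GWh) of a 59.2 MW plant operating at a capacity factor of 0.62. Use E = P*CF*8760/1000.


E = 59.2 * 0.62 * 8760 / 1000 = 321.5270 GWh


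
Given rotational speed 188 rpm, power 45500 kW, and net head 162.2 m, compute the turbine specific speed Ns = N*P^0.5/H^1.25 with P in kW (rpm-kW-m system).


Ns = 188 * 45500^0.5 / 162.2^1.25 = 69.2787


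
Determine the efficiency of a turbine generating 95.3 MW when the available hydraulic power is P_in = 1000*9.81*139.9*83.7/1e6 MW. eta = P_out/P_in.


P_in = 1000 * 9.81 * 139.9 * 83.7 / 1e6 = 114.8715 MW
eta = 95.3 / 114.8715 = 0.8296


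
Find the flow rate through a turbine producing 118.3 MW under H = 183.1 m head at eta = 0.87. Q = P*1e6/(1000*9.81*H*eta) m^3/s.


Q = 118.3 * 1e6 / (1000 * 9.81 * 183.1 * 0.87) = 75.7021 m^3/s


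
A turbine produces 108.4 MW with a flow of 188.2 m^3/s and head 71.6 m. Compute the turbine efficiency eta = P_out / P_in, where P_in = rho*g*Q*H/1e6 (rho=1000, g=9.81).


P_in = 1000 * 9.81 * 188.2 * 71.6 / 1e6 = 132.1909 MW
eta = 108.4 / 132.1909 = 0.8200


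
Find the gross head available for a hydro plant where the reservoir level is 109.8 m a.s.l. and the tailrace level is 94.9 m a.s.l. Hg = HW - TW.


Hg = 109.8 - 94.9 = 14.9000 m


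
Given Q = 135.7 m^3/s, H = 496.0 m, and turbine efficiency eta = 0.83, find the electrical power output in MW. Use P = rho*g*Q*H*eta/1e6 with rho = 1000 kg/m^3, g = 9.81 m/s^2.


P = 1000 * 9.81 * 135.7 * 496.0 * 0.83 / 1e6 = 548.0354 MW


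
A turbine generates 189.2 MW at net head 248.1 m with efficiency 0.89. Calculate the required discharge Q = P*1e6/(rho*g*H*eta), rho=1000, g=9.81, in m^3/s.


Q = 189.2 * 1e6 / (1000 * 9.81 * 248.1 * 0.89) = 87.3445 m^3/s


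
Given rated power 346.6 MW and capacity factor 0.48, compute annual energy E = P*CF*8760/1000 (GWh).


E = 346.6 * 0.48 * 8760 / 1000 = 1457.3837 GWh


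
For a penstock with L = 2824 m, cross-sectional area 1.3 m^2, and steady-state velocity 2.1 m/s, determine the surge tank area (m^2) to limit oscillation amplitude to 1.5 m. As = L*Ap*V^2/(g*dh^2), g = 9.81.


As = 2824 * 1.3 * 2.1^2 / (9.81 * 1.5^2) = 733.4915 m^2


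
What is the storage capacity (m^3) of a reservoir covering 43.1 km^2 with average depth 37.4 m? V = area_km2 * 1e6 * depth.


V = 43.1 * 1e6 * 37.4 = 1.6119e+09 m^3


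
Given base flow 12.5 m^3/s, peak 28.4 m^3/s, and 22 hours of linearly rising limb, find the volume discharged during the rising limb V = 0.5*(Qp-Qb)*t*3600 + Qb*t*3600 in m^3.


V = 0.5*(28.4 - 12.5)*22*3600 + 12.5*22*3600 = 1.6196e+06 m^3


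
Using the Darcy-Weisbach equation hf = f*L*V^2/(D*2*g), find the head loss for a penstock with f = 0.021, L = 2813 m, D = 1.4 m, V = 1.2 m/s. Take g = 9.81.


hf = 0.021 * 2813 * 1.2^2 / (1.4 * 2 * 9.81) = 3.0969 m


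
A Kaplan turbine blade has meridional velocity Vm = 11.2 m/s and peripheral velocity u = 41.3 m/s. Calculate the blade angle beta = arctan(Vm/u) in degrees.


beta = arctan(11.2 / 41.3) = 15.1729 degrees


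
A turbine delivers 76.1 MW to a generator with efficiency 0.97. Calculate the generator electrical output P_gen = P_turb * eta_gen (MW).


P_gen = 76.1 * 0.97 = 73.8170 MW


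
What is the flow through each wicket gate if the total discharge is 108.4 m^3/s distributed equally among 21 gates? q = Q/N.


q = 108.4 / 21 = 5.1619 m^3/s


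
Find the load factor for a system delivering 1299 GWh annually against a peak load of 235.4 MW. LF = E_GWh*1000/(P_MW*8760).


LF = 1299 * 1000 / (235.4 * 8760) = 0.6299


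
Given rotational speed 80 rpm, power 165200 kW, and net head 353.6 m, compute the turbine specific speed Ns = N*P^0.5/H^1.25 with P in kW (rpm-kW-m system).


Ns = 80 * 165200^0.5 / 353.6^1.25 = 21.2058


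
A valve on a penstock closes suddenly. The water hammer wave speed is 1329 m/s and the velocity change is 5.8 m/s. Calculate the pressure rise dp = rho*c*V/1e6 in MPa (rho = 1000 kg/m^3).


dp = 1000 * 1329 * 5.8 / 1e6 = 7.7082 MPa


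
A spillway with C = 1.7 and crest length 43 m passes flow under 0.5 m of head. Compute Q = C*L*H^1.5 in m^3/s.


Q = 1.7 * 43 * 0.5^1.5 = 25.8448 m^3/s


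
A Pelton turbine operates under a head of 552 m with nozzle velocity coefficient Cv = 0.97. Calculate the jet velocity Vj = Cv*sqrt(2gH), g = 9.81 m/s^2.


Vj = 0.97 * sqrt(2*9.81*552) = 100.9464 m/s


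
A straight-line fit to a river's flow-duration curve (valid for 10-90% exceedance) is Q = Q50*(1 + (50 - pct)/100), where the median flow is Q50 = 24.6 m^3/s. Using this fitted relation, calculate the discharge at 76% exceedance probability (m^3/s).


Q = 24.6 * (1 + (50 - 76)/100) = 18.2040 m^3/s


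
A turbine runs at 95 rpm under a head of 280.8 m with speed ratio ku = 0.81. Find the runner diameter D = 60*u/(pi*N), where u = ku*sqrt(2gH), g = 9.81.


u = 0.81 * sqrt(2*9.81*280.8) = 60.1220 m/s
D = 60 * 60.1220 / (pi * 95) = 12.0868 m


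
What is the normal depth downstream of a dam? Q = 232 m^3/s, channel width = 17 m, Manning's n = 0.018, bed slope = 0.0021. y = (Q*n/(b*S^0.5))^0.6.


y = (232 * 0.018 / (17 * 0.0021^0.5))^0.6 = 2.7386 m


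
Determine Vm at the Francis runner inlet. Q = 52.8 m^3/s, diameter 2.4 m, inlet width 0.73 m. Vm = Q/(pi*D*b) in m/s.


Vm = 52.8 / (pi * 2.4 * 0.73) = 9.5929 m/s


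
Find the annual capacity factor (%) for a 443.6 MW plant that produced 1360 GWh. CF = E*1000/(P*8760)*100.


CF = 1360 * 1000 / (443.6 * 8760) * 100 = 34.9980 %


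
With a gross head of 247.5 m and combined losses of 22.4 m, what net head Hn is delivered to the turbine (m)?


Hn = 247.5 - 22.4 = 225.1000 m


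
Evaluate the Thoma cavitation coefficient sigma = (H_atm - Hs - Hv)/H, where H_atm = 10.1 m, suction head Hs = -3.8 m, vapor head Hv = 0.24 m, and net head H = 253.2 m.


sigma = (10.1 - (-3.8) - 0.24) / 253.2 = 0.0539


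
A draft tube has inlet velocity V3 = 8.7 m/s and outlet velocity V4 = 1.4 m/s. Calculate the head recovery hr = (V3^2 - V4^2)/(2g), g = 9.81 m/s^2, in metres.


hr = (8.7^2 - 1.4^2) / (2*9.81) = 3.7579 m


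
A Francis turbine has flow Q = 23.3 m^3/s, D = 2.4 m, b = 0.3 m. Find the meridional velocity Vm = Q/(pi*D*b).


Vm = 23.3 / (pi * 2.4 * 0.3) = 10.3009 m/s


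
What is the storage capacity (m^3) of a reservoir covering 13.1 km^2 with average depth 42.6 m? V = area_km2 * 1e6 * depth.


V = 13.1 * 1e6 * 42.6 = 5.5806e+08 m^3


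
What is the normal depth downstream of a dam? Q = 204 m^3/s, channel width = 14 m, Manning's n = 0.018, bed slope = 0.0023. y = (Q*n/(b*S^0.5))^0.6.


y = (204 * 0.018 / (14 * 0.0023^0.5))^0.6 = 2.7717 m


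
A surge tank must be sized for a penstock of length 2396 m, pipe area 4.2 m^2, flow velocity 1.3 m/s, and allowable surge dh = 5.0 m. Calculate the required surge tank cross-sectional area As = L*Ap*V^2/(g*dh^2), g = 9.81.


As = 2396 * 4.2 * 1.3^2 / (9.81 * 5.0^2) = 69.3448 m^2


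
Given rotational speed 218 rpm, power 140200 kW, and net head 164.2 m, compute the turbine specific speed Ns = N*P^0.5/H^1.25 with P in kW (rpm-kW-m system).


Ns = 218 * 140200^0.5 / 164.2^1.25 = 138.8718


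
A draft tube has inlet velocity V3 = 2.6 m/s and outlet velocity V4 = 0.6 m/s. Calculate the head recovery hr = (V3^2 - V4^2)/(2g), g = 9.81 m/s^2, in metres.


hr = (2.6^2 - 0.6^2) / (2*9.81) = 0.3262 m


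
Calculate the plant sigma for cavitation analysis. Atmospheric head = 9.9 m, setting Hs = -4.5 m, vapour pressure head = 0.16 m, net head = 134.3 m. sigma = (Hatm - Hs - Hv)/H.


sigma = (9.9 - (-4.5) - 0.16) / 134.3 = 0.1060


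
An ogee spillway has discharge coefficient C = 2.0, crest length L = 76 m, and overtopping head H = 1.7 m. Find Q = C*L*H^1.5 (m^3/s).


Q = 2.0 * 76 * 1.7^1.5 = 336.9124 m^3/s


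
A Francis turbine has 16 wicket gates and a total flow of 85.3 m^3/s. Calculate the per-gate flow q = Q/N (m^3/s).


q = 85.3 / 16 = 5.3312 m^3/s


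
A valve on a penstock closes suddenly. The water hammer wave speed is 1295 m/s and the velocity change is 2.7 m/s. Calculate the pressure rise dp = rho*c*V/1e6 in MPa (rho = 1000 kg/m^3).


dp = 1000 * 1295 * 2.7 / 1e6 = 3.4965 MPa


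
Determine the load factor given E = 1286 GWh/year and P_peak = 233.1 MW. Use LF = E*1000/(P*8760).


LF = 1286 * 1000 / (233.1 * 8760) = 0.6298


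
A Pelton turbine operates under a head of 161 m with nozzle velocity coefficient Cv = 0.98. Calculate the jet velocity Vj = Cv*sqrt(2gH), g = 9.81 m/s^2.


Vj = 0.98 * sqrt(2*9.81*161) = 55.0793 m/s


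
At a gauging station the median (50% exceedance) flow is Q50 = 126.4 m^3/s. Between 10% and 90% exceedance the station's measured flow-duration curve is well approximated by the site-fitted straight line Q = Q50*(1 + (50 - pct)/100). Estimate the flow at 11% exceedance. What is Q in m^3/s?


Q = 126.4 * (1 + (50 - 11)/100) = 175.6960 m^3/s


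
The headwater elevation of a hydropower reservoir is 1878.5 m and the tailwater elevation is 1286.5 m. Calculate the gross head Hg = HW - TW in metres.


Hg = 1878.5 - 1286.5 = 592.0000 m


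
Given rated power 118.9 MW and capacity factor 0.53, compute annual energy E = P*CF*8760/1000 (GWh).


E = 118.9 * 0.53 * 8760 / 1000 = 552.0289 GWh


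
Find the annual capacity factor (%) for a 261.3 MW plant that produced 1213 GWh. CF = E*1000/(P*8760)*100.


CF = 1213 * 1000 / (261.3 * 8760) * 100 = 52.9929 %


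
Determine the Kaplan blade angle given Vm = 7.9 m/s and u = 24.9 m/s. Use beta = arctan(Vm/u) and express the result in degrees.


beta = arctan(7.9 / 24.9) = 17.6026 degrees


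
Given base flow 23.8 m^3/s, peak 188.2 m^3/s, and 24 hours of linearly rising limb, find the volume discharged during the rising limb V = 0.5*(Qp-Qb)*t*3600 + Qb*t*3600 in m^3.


V = 0.5*(188.2 - 23.8)*24*3600 + 23.8*24*3600 = 9.1584e+06 m^3


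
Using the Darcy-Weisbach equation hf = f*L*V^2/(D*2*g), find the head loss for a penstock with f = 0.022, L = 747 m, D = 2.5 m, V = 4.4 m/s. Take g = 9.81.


hf = 0.022 * 747 * 4.4^2 / (2.5 * 2 * 9.81) = 6.4865 m


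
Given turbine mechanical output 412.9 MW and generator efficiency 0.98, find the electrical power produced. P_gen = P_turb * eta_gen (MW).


P_gen = 412.9 * 0.98 = 404.6420 MW


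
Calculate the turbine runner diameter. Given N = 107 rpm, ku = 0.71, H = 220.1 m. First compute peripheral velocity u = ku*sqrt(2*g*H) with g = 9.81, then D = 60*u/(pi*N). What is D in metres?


u = 0.71 * sqrt(2*9.81*220.1) = 46.6571 m/s
D = 60 * 46.6571 / (pi * 107) = 8.3279 m


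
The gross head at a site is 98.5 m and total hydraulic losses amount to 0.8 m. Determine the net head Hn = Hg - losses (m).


Hn = 98.5 - 0.8 = 97.7000 m


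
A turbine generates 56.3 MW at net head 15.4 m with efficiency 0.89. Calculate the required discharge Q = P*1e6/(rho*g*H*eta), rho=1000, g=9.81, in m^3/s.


Q = 56.3 * 1e6 / (1000 * 9.81 * 15.4 * 0.89) = 418.7248 m^3/s


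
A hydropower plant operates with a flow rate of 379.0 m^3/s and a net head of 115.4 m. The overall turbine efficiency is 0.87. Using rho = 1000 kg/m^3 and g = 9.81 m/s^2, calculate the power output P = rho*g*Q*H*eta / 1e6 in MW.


P = 1000 * 9.81 * 379.0 * 115.4 * 0.87 / 1e6 = 373.2788 MW


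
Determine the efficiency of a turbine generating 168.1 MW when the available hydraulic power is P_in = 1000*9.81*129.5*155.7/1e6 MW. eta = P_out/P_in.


P_in = 1000 * 9.81 * 129.5 * 155.7 / 1e6 = 197.8005 MW
eta = 168.1 / 197.8005 = 0.8498
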